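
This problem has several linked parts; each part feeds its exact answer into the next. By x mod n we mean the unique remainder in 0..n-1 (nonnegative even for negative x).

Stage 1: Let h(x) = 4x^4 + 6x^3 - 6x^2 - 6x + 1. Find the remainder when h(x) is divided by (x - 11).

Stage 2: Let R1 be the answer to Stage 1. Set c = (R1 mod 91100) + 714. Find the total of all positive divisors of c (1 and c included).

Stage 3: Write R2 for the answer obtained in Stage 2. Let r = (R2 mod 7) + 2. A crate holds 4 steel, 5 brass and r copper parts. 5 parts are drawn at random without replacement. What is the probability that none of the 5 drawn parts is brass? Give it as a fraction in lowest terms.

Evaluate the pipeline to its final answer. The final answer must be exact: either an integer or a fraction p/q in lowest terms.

Stage 1: remainder = value at the root: 4*(11)^4 + 6*(11)^3 - 6*(11)^2 - 6*(11)^1 + 1 = (58564) + (7986) + (-726) + (-66) + (1) = 65759; answer 65759
Stage 2: R1 = 65759; c = 66473; 66473 = 11 * 6043; sigma = (1 + 11) * (1 + 6043) = 12 * 6044 = 72528; answer 72528
Stage 3: R2 = 72528; r = 3; total draws C(12,5) = 792; favorable C(7,5) = 21; P = 7/264; answer 7/264

7/264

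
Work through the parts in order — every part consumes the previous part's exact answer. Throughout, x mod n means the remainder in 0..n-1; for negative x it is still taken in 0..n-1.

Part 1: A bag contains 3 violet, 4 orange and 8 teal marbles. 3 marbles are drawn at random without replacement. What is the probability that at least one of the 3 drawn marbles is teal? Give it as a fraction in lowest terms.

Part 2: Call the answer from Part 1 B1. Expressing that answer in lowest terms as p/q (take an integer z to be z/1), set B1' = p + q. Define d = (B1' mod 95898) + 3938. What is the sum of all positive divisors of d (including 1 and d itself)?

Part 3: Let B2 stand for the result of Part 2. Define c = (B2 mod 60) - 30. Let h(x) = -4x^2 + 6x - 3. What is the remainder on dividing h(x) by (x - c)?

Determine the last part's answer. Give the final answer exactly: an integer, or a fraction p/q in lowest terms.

-2071

Part 1: total draws C(15,3) = 455; complement C(7,3) = 35; favorable 455 - 35 = 420; P = 12/13; answer 12/13
Part 2: B1 = 12/13; threaded value p + q = 25; d = 3963; 3963 = 3 * 1321; sigma = (1 + 3) * (1 + 1321) = 4 * 1322 = 5288; answer 5288
Part 3: B2 = 5288; c = -22; remainder = value at the root: -4*(-22)^2 + 6*(-22)^1 - 3 = (-1936) + (-132) + (-3) = -2071; answer -2071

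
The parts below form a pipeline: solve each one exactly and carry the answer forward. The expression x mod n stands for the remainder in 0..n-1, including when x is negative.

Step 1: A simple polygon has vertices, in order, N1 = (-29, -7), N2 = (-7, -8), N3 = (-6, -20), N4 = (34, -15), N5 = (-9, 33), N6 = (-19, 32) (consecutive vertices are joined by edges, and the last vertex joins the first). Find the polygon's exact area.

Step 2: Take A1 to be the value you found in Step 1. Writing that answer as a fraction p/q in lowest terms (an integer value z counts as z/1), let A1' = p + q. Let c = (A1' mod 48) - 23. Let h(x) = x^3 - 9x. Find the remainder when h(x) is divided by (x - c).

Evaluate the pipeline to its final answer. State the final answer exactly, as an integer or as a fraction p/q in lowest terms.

Step 1: cross terms: (-29*-8 - -7*-7)=183, (-7*-20 - -6*-8)=92, (-6*-15 - 34*-20)=770, (34*33 - -9*-15)=987, (-9*32 - -19*33)=339, (-19*-7 - -29*32)=1061; twice the area = |3432| = 3432; area = 1716; answer 1716
Step 2: A1 = 1716; threaded value p + q = 1717; c = 14; remainder = value at the root: 1*(14)^3 - 9*(14)^1 = (2744) + (-126) = 2618; answer 2618

2618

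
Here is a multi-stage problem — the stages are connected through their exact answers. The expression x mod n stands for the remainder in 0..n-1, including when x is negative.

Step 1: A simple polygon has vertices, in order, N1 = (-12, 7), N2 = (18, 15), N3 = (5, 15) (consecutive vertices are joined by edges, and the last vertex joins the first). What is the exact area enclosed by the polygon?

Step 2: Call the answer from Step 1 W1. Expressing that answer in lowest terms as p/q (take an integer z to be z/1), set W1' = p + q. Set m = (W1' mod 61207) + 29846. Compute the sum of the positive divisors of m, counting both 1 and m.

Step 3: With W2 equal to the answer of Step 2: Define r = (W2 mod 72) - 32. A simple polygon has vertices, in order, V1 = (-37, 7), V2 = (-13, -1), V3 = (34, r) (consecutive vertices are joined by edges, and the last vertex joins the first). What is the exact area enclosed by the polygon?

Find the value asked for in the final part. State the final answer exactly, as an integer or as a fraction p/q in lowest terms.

184

Step 1: cross terms: (-12*15 - 18*7)=-306, (18*15 - 5*15)=195, (5*7 - -12*15)=215; twice the area = |104| = 104; area = 52; answer 52
Step 2: W1 = 52; threaded value p + q = 53; m = 29899; 29899 = 29 * 1031; sigma = (1 + 29) * (1 + 1031) = 30 * 1032 = 30960; answer 30960
Step 3: W2 = 30960; r = -32; cross terms: (-37*-1 - -13*7)=128, (-13*-32 - 34*-1)=450, (34*7 - -37*-32)=-946; twice the area = |-368| = 368; area = 184; answer 184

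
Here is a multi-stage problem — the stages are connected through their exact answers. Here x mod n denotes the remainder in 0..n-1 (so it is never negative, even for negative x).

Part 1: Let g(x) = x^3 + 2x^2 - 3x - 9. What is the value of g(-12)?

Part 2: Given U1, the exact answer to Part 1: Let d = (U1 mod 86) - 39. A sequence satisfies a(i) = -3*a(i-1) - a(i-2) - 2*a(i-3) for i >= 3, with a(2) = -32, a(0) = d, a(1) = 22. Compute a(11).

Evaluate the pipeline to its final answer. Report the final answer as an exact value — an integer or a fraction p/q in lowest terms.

308964

Part 1: 1*(-12)^3 + 2*(-12)^2 - 3*(-12)^1 - 9 = (-1728) + (288) + (36) + (-9) = -1413; answer -1413
Part 2: U1 = -1413; d = 10; a(3) = -3*(-32) - 1*(22) - 2*(10) = 54; iterating: a(3)=54, a(4)=-174, a(5)=532, a(6)=-1530, a(7)=4406, a(8)=-12752, a(9)=36910, a(10)=-106790, a(11)=308964; answer 308964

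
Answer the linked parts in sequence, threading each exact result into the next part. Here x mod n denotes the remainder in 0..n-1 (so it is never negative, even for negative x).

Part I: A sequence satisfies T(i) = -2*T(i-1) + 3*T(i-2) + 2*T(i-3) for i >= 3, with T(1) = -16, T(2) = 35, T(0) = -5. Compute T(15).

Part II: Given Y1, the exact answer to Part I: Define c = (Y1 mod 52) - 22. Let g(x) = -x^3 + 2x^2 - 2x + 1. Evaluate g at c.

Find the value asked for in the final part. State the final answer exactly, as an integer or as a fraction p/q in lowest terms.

-9723

Part I: T(3) = -2*(35) + 3*(-16) + 2*(-5) = -128; iterating: T(3)=-128, T(4)=329, T(5)=-972, T(6)=2675, T(7)=-7608, T(8)=21297, T(9)=-60068, T(10)=168811, T(11)=-475232, T(12)=1336761, T(13)=-3761596, T(14)=10583011, T(15)=-29777288; answer -29777288
Part II: Y1 = -29777288; c = 22; -1*(22)^3 + 2*(22)^2 - 2*(22)^1 + 1 = (-10648) + (968) + (-44) + (1) = -9723; answer -9723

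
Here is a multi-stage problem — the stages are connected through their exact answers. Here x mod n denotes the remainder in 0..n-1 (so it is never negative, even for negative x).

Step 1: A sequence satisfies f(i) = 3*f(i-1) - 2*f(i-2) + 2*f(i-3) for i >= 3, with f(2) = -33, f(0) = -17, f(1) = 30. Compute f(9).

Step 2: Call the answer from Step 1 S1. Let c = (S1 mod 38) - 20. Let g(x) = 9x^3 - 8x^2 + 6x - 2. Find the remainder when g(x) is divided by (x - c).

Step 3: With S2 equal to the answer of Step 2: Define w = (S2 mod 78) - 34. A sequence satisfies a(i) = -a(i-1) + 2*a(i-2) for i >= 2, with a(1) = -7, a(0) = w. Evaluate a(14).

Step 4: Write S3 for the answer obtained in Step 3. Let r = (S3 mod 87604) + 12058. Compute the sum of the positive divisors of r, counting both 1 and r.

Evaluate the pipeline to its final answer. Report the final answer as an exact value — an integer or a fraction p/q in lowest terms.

138240

Step 1: f(3) = 3*(-33) - 2*(30) + 2*(-17) = -193; iterating: f(3)=-193, f(4)=-453, f(5)=-1039, f(6)=-2597, f(7)=-6619, f(8)=-16741, f(9)=-42179; answer -42179
Step 2: S1 = -42179; c = -19; remainder = value at the root: 9*(-19)^3 - 8*(-19)^2 + 6*(-19)^1 - 2 = (-61731) + (-2888) + (-114) + (-2) = -64735; answer -64735
Step 3: S2 = -64735; w = -29; a(2) = -1*(-7) + 2*(-29) = -51; iterating: a(2)=-51, a(3)=37, a(4)=-139, a(5)=213, a(6)=-491, a(7)=917, a(8)=-1899, a(9)=3733, a(10)=-7531, a(11)=14997, a(12)=-30059, a(13)=60053, a(14)=-120171; answer -120171
Step 4: S3 = -120171; r = 67095; 67095 = 3^3 * 5 * 7 * 71; sigma = (1 + 3 + 9 + 27) * (1 + 5) * (1 + 7) * (1 + 71) = 40 * 6 * 8 * 72 = 138240; answer 138240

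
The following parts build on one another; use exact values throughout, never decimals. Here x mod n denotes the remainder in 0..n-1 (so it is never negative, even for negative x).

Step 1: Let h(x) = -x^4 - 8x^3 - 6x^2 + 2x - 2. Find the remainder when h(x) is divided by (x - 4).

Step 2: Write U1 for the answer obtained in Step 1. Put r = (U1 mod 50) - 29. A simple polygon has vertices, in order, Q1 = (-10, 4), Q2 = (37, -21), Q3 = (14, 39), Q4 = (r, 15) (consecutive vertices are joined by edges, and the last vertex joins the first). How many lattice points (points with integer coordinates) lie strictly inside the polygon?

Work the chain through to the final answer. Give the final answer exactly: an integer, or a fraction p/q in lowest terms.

Step 1: remainder = value at the root: -1*(4)^4 - 8*(4)^3 - 6*(4)^2 + 2*(4)^1 - 2 = (-256) + (-512) + (-96) + (8) + (-2) = -858; answer -858
Step 2: U1 = -858; r = 13; cross terms: (-10*-21 - 37*4)=62, (37*39 - 14*-21)=1737, (14*15 - 13*39)=-297, (13*4 - -10*15)=202; twice the area = |1704| = 1704; area = 852; boundary points = 1 + 1 + 1 + 1 = 4; strictly interior points = area - boundary/2 + 1 = 851; answer 851

851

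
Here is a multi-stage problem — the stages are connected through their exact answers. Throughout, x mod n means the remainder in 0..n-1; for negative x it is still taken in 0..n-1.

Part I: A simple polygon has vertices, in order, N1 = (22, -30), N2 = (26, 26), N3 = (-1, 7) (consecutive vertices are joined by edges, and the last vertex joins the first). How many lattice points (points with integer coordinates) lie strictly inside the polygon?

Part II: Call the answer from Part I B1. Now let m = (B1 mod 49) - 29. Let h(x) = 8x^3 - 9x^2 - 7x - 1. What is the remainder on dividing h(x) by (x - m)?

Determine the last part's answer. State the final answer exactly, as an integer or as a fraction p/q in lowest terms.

-9

Part I: cross terms: (22*26 - 26*-30)=1352, (26*7 - -1*26)=208, (-1*-30 - 22*7)=-124; twice the area = |1436| = 1436; area = 718; boundary points = 4 + 1 + 1 = 6; strictly interior points = area - boundary/2 + 1 = 716; answer 716
Part II: B1 = 716; m = 1; remainder = value at the root: 8*(1)^3 - 9*(1)^2 - 7*(1)^1 - 1 = (8) + (-9) + (-7) + (-1) = -9; answer -9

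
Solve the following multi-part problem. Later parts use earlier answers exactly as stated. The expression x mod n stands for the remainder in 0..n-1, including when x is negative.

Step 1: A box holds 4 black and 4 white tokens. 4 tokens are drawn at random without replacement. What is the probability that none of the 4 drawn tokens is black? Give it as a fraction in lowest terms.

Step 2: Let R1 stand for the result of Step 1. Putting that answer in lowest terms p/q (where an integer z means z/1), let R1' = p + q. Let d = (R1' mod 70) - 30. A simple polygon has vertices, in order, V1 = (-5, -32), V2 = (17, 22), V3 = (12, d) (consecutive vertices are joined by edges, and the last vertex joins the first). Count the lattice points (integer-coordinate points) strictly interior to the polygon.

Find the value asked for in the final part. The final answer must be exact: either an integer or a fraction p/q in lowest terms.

425

Step 1: total draws C(8,4) = 70; favorable C(4,4) = 1; P = 1/70; answer 1/70
Step 2: R1 = 1/70; threaded value p + q = 71; d = -29; cross terms: (-5*22 - 17*-32)=434, (17*-29 - 12*22)=-757, (12*-32 - -5*-29)=-529; twice the area = |-852| = 852; area = 426; boundary points = 2 + 1 + 1 = 4; strictly interior points = area - boundary/2 + 1 = 425; answer 425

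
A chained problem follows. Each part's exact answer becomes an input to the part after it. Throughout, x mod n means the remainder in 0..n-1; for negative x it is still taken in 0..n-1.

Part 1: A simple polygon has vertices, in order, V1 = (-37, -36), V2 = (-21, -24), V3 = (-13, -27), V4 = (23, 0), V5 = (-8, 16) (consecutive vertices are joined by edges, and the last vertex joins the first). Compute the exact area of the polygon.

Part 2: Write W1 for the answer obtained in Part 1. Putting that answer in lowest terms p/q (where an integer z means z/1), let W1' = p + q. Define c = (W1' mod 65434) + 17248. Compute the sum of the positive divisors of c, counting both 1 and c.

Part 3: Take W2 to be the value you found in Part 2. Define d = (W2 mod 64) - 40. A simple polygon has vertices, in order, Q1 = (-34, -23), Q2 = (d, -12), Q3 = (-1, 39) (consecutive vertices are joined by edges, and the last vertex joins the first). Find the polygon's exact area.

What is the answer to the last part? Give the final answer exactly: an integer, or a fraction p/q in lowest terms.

Part 1: cross terms: (-37*-24 - -21*-36)=132, (-21*-27 - -13*-24)=255, (-13*0 - 23*-27)=621, (23*16 - -8*0)=368, (-8*-36 - -37*16)=880; twice the area = |2256| = 2256; area = 1128; answer 1128
Part 2: W1 = 1128; threaded value p + q = 1129; c = 18377; 18377 = 17 * 23 * 47; sigma = (1 + 17) * (1 + 23) * (1 + 47) = 18 * 24 * 48 = 20736; answer 20736
Part 3: W2 = 20736; d = -40; cross terms: (-34*-12 - -40*-23)=-512, (-40*39 - -1*-12)=-1572, (-1*-23 - -34*39)=1349; twice the area = |-735| = 735; area = 735/2; answer 735/2

735/2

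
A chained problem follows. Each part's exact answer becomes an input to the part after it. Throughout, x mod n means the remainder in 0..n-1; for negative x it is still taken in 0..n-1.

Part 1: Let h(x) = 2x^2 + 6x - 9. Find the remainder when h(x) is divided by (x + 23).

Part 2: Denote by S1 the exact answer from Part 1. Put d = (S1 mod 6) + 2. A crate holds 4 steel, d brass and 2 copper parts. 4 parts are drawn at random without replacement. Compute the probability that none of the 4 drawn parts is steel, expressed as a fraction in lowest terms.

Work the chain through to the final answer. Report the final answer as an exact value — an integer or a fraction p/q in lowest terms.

Part 1: remainder = value at the root: 2*(-23)^2 + 6*(-23)^1 - 9 = (1058) + (-138) + (-9) = 911; answer 911
Part 2: S1 = 911; d = 7; total draws C(13,4) = 715; favorable C(9,4) = 126; P = 126/715; answer 126/715

126/715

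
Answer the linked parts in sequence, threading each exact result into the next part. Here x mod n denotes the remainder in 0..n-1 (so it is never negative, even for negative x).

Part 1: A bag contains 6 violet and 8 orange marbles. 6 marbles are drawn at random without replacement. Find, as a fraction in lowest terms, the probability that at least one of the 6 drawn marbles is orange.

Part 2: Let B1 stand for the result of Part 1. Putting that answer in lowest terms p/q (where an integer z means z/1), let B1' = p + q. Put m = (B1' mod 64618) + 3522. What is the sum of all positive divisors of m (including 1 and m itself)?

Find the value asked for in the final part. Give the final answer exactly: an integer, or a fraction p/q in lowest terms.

Part 1: total draws C(14,6) = 3003; complement C(6,6) = 1; favorable 3003 - 1 = 3002; P = 3002/3003; answer 3002/3003
Part 2: B1 = 3002/3003; threaded value p + q = 6005; m = 9527; 9527 = 7 * 1361; sigma = (1 + 7) * (1 + 1361) = 8 * 1362 = 10896; answer 10896

10896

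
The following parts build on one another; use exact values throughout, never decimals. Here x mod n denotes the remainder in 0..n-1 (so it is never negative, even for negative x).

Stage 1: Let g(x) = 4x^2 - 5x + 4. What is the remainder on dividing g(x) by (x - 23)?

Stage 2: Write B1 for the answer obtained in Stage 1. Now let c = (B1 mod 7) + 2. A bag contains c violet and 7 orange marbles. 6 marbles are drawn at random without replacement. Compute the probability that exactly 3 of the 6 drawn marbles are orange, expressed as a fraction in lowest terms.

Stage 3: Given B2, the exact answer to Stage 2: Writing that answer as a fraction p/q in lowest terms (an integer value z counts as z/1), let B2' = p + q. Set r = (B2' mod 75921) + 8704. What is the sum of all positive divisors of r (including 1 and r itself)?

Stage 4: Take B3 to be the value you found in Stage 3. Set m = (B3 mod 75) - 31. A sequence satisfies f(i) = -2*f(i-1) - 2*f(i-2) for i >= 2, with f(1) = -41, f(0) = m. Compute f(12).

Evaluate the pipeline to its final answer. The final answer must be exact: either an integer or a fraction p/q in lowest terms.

-1856

Stage 1: remainder = value at the root: 4*(23)^2 - 5*(23)^1 + 4 = (2116) + (-115) + (4) = 2005; answer 2005
Stage 2: B1 = 2005; c = 5; total draws C(12,6) = 924; favorable C(7,3)*C(5,3) = 350; P = 25/66; answer 25/66
Stage 3: B2 = 25/66; threaded value p + q = 91; r = 8795; 8795 = 5 * 1759; sigma = (1 + 5) * (1 + 1759) = 6 * 1760 = 10560; answer 10560
Stage 4: B3 = 10560; m = 29; f(2) = -2*(-41) - 2*(29) = 24; iterating: f(2)=24, f(3)=34, f(4)=-116, f(5)=164, f(6)=-96, f(7)=-136, f(8)=464, f(9)=-656, f(10)=384, f(11)=544, f(12)=-1856; answer -1856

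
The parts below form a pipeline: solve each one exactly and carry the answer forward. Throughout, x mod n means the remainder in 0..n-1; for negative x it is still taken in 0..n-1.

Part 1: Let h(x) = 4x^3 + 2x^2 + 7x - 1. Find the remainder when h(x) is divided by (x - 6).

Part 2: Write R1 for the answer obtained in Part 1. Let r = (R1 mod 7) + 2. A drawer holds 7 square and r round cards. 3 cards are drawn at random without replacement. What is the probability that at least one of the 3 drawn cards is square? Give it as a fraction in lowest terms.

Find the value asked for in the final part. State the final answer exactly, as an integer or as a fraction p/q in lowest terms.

133/143

Part 1: remainder = value at the root: 4*(6)^3 + 2*(6)^2 + 7*(6)^1 - 1 = (864) + (72) + (42) + (-1) = 977; answer 977
Part 2: R1 = 977; r = 6; total draws C(13,3) = 286; complement C(6,3) = 20; favorable 286 - 20 = 266; P = 133/143; answer 133/143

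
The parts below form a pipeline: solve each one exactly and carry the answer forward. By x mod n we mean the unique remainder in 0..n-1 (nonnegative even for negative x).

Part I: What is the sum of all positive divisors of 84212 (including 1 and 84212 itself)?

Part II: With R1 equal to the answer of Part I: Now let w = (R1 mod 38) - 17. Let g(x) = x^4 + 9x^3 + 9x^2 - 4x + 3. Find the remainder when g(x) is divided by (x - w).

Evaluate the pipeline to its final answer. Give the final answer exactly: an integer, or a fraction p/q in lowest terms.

41976

Part I: 84212 = 2^2 * 37 * 569; sigma = (1 + 2 + 4) * (1 + 37) * (1 + 569) = 7 * 38 * 570 = 151620; answer 151620
Part II: R1 = 151620; w = -17; remainder = value at the root: 1*(-17)^4 + 9*(-17)^3 + 9*(-17)^2 - 4*(-17)^1 + 3 = (83521) + (-44217) + (2601) + (68) + (3) = 41976; answer 41976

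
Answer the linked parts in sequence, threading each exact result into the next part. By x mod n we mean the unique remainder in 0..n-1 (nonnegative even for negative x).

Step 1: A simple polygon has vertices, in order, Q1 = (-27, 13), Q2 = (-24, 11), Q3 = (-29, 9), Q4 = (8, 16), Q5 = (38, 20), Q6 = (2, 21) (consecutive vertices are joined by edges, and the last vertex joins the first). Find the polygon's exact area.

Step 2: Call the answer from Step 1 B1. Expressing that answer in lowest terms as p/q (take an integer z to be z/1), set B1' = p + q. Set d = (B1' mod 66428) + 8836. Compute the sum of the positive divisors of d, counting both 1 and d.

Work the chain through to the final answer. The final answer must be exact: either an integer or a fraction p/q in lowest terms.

Step 1: cross terms: (-27*11 - -24*13)=15, (-24*9 - -29*11)=103, (-29*16 - 8*9)=-536, (8*20 - 38*16)=-448, (38*21 - 2*20)=758, (2*13 - -27*21)=593; twice the area = |485| = 485; area = 485/2; answer 485/2
Step 2: B1 = 485/2; threaded value p + q = 487; d = 9323; 9323 is prime, so its only divisors are 1 and 9323; sigma = 1 + 9323 = 9324; answer 9324

9324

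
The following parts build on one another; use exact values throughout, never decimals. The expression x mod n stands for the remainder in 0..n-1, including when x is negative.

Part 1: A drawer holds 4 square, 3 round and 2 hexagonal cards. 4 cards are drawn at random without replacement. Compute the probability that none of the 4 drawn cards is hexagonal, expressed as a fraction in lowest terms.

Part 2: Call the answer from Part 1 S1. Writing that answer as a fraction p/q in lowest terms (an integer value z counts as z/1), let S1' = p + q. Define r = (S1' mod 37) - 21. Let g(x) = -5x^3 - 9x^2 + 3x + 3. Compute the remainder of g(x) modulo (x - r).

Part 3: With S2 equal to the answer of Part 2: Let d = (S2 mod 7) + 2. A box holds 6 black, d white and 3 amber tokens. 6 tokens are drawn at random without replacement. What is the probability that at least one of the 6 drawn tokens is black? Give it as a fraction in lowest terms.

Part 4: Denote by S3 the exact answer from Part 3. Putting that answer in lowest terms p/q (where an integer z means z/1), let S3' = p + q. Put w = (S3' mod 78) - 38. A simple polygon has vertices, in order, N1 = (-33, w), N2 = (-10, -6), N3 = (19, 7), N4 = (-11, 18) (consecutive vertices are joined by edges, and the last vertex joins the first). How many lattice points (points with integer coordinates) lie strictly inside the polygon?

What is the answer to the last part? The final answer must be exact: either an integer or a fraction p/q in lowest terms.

Part 1: total draws C(9,4) = 126; favorable C(7,4) = 35; P = 5/18; answer 5/18
Part 2: S1 = 5/18; threaded value p + q = 23; r = 2; remainder = value at the root: -5*(2)^3 - 9*(2)^2 + 3*(2)^1 + 3 = (-40) + (-36) + (6) + (3) = -67; answer -67
Part 3: S2 = -67; d = 5; total draws C(14,6) = 3003; complement C(8,6) = 28; favorable 3003 - 28 = 2975; P = 425/429; answer 425/429
Part 4: S3 = 425/429; threaded value p + q = 854; w = 36; cross terms: (-33*-6 - -10*36)=558, (-10*7 - 19*-6)=44, (19*18 - -11*7)=419, (-11*36 - -33*18)=198; twice the area = |1219| = 1219; area = 1219/2; boundary points = 1 + 1 + 1 + 2 = 5; strictly interior points = area - boundary/2 + 1 = 608; answer 608

608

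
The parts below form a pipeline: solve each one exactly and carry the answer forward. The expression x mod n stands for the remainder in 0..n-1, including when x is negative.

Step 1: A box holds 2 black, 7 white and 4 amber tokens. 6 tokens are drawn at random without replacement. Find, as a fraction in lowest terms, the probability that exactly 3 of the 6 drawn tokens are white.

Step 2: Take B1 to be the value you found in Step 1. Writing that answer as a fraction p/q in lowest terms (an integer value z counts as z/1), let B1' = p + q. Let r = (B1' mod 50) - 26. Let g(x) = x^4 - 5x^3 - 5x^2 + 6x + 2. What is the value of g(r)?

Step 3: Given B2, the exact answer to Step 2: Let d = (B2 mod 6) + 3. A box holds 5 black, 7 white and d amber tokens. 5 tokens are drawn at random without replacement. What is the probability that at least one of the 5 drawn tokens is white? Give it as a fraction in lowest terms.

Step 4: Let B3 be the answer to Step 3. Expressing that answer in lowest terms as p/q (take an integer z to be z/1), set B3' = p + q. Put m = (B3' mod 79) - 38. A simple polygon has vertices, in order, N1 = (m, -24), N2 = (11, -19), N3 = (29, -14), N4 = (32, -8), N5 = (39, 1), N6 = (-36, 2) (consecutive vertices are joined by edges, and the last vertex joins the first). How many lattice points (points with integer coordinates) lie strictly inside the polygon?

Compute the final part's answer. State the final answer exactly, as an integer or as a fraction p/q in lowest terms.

865

Step 1: total draws C(13,6) = 1716; favorable C(7,3)*C(6,3) = 700; P = 175/429; answer 175/429
Step 2: B1 = 175/429; threaded value p + q = 604; r = -22; 1*(-22)^4 - 5*(-22)^3 - 5*(-22)^2 + 6*(-22)^1 + 2 = (234256) + (53240) + (-2420) + (-132) + (2) = 284946; answer 284946
Step 3: B2 = 284946; d = 3; total draws C(15,5) = 3003; complement C(8,5) = 56; favorable 3003 - 56 = 2947; P = 421/429; answer 421/429
Step 4: B3 = 421/429; threaded value p + q = 850; m = 22; cross terms: (22*-19 - 11*-24)=-154, (11*-14 - 29*-19)=397, (29*-8 - 32*-14)=216, (32*1 - 39*-8)=344, (39*2 - -36*1)=114, (-36*-24 - 22*2)=820; twice the area = |1737| = 1737; area = 1737/2; boundary points = 1 + 1 + 3 + 1 + 1 + 2 = 9; strictly interior points = area - boundary/2 + 1 = 865; answer 865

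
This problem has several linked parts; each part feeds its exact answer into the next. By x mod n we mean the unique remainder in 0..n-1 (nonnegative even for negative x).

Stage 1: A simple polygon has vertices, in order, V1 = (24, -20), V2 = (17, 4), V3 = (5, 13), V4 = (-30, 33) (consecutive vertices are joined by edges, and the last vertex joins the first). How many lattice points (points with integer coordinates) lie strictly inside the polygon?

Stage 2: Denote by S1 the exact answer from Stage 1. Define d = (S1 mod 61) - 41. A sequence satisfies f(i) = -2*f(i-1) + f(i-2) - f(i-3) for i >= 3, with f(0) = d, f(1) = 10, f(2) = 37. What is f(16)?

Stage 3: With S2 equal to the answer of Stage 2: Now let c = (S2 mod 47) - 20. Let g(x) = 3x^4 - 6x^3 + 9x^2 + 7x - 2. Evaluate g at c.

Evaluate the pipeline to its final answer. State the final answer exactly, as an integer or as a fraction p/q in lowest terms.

Stage 1: cross terms: (24*4 - 17*-20)=436, (17*13 - 5*4)=201, (5*33 - -30*13)=555, (-30*-20 - 24*33)=-192; twice the area = |1000| = 1000; area = 500; boundary points = 1 + 3 + 5 + 1 = 10; strictly interior points = area - boundary/2 + 1 = 496; answer 496
Stage 2: S1 = 496; d = -33; f(3) = -2*(37) + 1*(10) - 1*(-33) = -31; iterating: f(3)=-31, f(4)=89, f(5)=-246, f(6)=612, f(7)=-1559, f(8)=3976, f(9)=-10123, f(10)=25781, f(11)=-65661, f(12)=167226, f(13)=-425894, f(14)=1084675, f(15)=-2762470, f(16)=7035509; answer 7035509
Stage 3: S2 = 7035509; c = 12; 3*(12)^4 - 6*(12)^3 + 9*(12)^2 + 7*(12)^1 - 2 = (62208) + (-10368) + (1296) + (84) + (-2) = 53218; answer 53218

53218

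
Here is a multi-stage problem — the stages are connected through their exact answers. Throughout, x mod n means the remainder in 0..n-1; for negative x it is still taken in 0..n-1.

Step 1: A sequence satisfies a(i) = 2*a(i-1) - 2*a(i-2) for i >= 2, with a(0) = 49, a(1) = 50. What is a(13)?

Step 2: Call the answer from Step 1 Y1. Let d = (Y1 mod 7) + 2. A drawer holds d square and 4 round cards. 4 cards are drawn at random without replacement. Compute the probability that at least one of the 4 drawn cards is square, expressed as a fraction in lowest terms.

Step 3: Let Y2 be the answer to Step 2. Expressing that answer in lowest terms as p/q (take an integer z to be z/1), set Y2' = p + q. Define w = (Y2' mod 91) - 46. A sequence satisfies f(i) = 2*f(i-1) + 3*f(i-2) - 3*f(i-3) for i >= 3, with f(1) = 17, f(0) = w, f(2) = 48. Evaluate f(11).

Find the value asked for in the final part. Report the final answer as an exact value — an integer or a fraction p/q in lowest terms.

Step 1: a(2) = 2*(50) - 2*(49) = 2; iterating: a(2)=2, a(3)=-96, a(4)=-196, a(5)=-200, a(6)=-8, a(7)=384, a(8)=784, a(9)=800, a(10)=32, a(11)=-1536, a(12)=-3136, a(13)=-3200; answer -3200
Step 2: Y1 = -3200; d = 8; total draws C(12,4) = 495; complement C(4,4) = 1; favorable 495 - 1 = 494; P = 494/495; answer 494/495
Step 3: Y2 = 494/495; threaded value p + q = 989; w = 33; f(3) = 2*(48) + 3*(17) - 3*(33) = 48; iterating: f(3)=48, f(4)=189, f(5)=378, f(6)=1179, f(7)=2925, f(8)=8253, f(9)=21744, f(10)=59472, f(11)=159417; answer 159417

159417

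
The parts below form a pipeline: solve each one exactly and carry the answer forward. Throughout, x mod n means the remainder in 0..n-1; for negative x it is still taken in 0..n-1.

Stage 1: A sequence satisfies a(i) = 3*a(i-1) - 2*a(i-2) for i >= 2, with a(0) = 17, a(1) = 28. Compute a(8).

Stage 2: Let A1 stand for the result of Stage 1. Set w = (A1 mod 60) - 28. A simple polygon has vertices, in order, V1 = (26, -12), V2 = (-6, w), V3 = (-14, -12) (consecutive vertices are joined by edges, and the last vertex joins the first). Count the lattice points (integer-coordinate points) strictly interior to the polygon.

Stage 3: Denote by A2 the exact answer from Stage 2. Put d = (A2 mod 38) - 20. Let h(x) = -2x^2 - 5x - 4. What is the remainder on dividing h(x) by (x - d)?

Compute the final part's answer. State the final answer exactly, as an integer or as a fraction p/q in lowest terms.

Stage 1: a(2) = 3*(28) - 2*(17) = 50; iterating: a(2)=50, a(3)=94, a(4)=182, a(5)=358, a(6)=710, a(7)=1414, a(8)=2822; answer 2822
Stage 2: A1 = 2822; w = -26; cross terms: (26*-26 - -6*-12)=-748, (-6*-12 - -14*-26)=-292, (-14*-12 - 26*-12)=480; twice the area = |-560| = 560; area = 280; boundary points = 2 + 2 + 40 = 44; strictly interior points = area - boundary/2 + 1 = 259; answer 259
Stage 3: A2 = 259; d = 11; remainder = value at the root: -2*(11)^2 - 5*(11)^1 - 4 = (-242) + (-55) + (-4) = -301; answer -301

-301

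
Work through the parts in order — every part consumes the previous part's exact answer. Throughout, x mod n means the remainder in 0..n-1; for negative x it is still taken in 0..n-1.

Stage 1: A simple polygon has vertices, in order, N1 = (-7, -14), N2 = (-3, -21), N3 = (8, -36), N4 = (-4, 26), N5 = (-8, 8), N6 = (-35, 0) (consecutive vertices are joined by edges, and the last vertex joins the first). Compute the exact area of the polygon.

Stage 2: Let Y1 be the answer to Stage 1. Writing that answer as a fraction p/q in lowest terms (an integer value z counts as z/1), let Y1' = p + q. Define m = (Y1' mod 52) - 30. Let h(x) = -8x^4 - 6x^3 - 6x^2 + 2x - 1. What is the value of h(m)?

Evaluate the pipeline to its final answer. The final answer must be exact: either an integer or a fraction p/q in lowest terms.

-125819

Stage 1: cross terms: (-7*-21 - -3*-14)=105, (-3*-36 - 8*-21)=276, (8*26 - -4*-36)=64, (-4*8 - -8*26)=176, (-8*0 - -35*8)=280, (-35*-14 - -7*0)=490; twice the area = |1391| = 1391; area = 1391/2; answer 1391/2
Stage 2: Y1 = 1391/2; threaded value p + q = 1393; m = 11; -8*(11)^4 - 6*(11)^3 - 6*(11)^2 + 2*(11)^1 - 1 = (-117128) + (-7986) + (-726) + (22) + (-1) = -125819; answer -125819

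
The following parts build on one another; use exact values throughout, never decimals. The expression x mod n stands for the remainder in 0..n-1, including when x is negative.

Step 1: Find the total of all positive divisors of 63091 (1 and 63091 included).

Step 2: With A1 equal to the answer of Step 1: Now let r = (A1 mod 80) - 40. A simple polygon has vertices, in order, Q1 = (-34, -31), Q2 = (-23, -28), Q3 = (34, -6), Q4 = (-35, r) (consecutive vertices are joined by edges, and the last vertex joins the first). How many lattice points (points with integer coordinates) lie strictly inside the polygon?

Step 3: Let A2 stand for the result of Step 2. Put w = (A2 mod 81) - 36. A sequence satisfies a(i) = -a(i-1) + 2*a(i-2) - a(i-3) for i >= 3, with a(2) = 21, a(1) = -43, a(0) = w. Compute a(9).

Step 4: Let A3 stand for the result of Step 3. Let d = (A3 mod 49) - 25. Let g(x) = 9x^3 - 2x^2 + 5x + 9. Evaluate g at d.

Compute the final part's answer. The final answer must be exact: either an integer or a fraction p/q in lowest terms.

3033

Step 1: 63091 = 7 * 9013; sigma = (1 + 7) * (1 + 9013) = 8 * 9014 = 72112; answer 72112
Step 2: A1 = 72112; r = -8; cross terms: (-34*-28 - -23*-31)=239, (-23*-6 - 34*-28)=1090, (34*-8 - -35*-6)=-482, (-35*-31 - -34*-8)=813; twice the area = |1660| = 1660; area = 830; boundary points = 1 + 1 + 1 + 1 = 4; strictly interior points = area - boundary/2 + 1 = 829; answer 829
Step 3: A2 = 829; w = -17; a(3) = -1*(21) + 2*(-43) - 1*(-17) = -90; iterating: a(3)=-90, a(4)=175, a(5)=-376, a(6)=816, a(7)=-1743, a(8)=3751, a(9)=-8053; answer -8053
Step 4: A3 = -8053; d = 7; 9*(7)^3 - 2*(7)^2 + 5*(7)^1 + 9 = (3087) + (-98) + (35) + (9) = 3033; answer 3033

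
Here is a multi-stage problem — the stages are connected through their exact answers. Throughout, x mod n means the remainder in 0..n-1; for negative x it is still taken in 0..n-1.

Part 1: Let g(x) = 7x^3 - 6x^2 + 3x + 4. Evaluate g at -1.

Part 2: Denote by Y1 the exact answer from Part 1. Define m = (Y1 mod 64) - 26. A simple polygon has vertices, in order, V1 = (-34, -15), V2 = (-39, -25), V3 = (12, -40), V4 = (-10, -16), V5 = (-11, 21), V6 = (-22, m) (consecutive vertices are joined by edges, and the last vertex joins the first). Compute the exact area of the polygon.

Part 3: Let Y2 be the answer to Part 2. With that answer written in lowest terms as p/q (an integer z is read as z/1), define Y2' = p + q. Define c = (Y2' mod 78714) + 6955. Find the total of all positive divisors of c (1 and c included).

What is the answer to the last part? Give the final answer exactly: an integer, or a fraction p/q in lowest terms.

14688

Part 1: 7*(-1)^3 - 6*(-1)^2 + 3*(-1)^1 + 4 = (-7) + (-6) + (-3) + (4) = -12; answer -12
Part 2: Y1 = -12; m = 26; cross terms: (-34*-25 - -39*-15)=265, (-39*-40 - 12*-25)=1860, (12*-16 - -10*-40)=-592, (-10*21 - -11*-16)=-386, (-11*26 - -22*21)=176, (-22*-15 - -34*26)=1214; twice the area = |2537| = 2537; area = 2537/2; answer 2537/2
Part 3: Y2 = 2537/2; threaded value p + q = 2539; c = 9494; 9494 = 2 * 47 * 101; sigma = (1 + 2) * (1 + 47) * (1 + 101) = 3 * 48 * 102 = 14688; answer 14688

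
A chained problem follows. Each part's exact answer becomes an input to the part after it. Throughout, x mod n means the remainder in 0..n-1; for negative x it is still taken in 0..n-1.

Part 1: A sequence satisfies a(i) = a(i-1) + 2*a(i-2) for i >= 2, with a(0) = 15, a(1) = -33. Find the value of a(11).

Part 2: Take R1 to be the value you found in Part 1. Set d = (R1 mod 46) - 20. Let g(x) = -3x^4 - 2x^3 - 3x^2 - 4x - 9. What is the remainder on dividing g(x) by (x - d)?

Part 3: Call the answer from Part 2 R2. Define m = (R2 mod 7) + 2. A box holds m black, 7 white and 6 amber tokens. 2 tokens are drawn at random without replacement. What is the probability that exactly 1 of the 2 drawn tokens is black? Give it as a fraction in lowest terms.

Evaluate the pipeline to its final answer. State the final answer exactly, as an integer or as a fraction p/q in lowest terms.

91/190

Part 1: a(2) = 1*(-33) + 2*(15) = -3; iterating: a(2)=-3, a(3)=-69, a(4)=-75, a(5)=-213, a(6)=-363, a(7)=-789, a(8)=-1515, a(9)=-3093, a(10)=-6123, a(11)=-12309; answer -12309
Part 2: R1 = -12309; d = -1; remainder = value at the root: -3*(-1)^4 - 2*(-1)^3 - 3*(-1)^2 - 4*(-1)^1 - 9 = (-3) + (2) + (-3) + (4) + (-9) = -9; answer -9
Part 3: R2 = -9; m = 7; total draws C(20,2) = 190; favorable C(7,1)*C(13,1) = 91; P = 91/190; answer 91/190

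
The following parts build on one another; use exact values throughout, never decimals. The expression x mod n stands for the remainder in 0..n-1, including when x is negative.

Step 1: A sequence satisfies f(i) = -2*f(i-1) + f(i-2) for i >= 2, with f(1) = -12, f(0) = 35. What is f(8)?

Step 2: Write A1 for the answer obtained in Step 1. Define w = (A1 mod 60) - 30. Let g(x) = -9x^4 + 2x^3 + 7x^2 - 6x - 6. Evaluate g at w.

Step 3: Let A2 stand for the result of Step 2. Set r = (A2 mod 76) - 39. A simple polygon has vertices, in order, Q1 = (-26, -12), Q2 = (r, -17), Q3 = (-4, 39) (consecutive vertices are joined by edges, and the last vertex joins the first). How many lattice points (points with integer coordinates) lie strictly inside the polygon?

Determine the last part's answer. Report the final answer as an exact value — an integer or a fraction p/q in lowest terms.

539

Step 1: f(2) = -2*(-12) + 1*(35) = 59; iterating: f(2)=59, f(3)=-130, f(4)=319, f(5)=-768, f(6)=1855, f(7)=-4478, f(8)=10811; answer 10811
Step 2: A1 = 10811; w = -19; -9*(-19)^4 + 2*(-19)^3 + 7*(-19)^2 - 6*(-19)^1 - 6 = (-1172889) + (-13718) + (2527) + (114) + (-6) = -1183972; answer -1183972
Step 3: A2 = -1183972; r = -7; cross terms: (-26*-17 - -7*-12)=358, (-7*39 - -4*-17)=-341, (-4*-12 - -26*39)=1062; twice the area = |1079| = 1079; area = 1079/2; boundary points = 1 + 1 + 1 = 3; strictly interior points = area - boundary/2 + 1 = 539; answer 539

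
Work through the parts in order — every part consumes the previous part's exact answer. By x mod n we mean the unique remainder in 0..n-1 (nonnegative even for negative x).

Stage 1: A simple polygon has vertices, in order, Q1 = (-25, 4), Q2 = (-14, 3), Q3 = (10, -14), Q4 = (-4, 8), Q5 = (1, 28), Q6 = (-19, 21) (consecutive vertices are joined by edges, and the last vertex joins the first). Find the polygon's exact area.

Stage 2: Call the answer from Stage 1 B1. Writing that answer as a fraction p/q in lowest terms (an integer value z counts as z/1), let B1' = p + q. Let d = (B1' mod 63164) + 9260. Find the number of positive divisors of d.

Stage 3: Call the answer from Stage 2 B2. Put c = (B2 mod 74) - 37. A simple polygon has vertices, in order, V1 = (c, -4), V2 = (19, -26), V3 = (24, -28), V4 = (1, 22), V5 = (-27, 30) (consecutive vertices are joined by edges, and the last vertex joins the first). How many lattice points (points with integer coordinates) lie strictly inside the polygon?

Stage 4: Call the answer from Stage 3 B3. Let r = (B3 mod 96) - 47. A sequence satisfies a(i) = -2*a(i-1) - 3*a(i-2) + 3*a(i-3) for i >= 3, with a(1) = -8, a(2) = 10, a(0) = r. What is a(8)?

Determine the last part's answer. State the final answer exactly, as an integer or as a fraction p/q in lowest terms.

Stage 1: cross terms: (-25*3 - -14*4)=-19, (-14*-14 - 10*3)=166, (10*8 - -4*-14)=24, (-4*28 - 1*8)=-120, (1*21 - -19*28)=553, (-19*4 - -25*21)=449; twice the area = |1053| = 1053; area = 1053/2; answer 1053/2
Stage 2: B1 = 1053/2; threaded value p + q = 1055; d = 10315; 10315 = 5 * 2063; number of divisors = (1+1) * (1+1) = 4; answer 4
Stage 3: B2 = 4; c = -33; cross terms: (-33*-26 - 19*-4)=934, (19*-28 - 24*-26)=92, (24*22 - 1*-28)=556, (1*30 - -27*22)=624, (-27*-4 - -33*30)=1098; twice the area = |3304| = 3304; area = 1652; boundary points = 2 + 1 + 1 + 4 + 2 = 10; strictly interior points = area - boundary/2 + 1 = 1648; answer 1648
Stage 4: B3 = 1648; r = -31; a(3) = -2*(10) - 3*(-8) + 3*(-31) = -89; iterating: a(3)=-89, a(4)=124, a(5)=49, a(6)=-737, a(7)=1699, a(8)=-1040; answer -1040

-1040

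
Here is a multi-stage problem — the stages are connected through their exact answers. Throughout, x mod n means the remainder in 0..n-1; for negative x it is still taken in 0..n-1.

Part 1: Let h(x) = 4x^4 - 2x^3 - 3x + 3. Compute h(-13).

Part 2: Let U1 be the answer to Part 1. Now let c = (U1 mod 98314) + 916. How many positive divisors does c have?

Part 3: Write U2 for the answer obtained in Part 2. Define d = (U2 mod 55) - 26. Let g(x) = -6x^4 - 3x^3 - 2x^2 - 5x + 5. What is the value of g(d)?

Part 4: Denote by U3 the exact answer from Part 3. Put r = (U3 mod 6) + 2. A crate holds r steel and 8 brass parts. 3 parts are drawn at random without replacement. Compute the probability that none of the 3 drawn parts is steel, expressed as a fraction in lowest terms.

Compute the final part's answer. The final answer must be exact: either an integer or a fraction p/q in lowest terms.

Part 1: 4*(-13)^4 - 2*(-13)^3 - 3*(-13)^1 + 3 = (114244) + (4394) + (39) + (3) = 118680; answer 118680
Part 2: U1 = 118680; c = 21282; 21282 = 2 * 3 * 3547; number of divisors = (1+1) * (1+1) * (1+1) = 8; answer 8
Part 3: U2 = 8; d = -18; -6*(-18)^4 - 3*(-18)^3 - 2*(-18)^2 - 5*(-18)^1 + 5 = (-629856) + (17496) + (-648) + (90) + (5) = -612913; answer -612913
Part 4: U3 = -612913; r = 7; total draws C(15,3) = 455; favorable C(8,3) = 56; P = 8/65; answer 8/65

8/65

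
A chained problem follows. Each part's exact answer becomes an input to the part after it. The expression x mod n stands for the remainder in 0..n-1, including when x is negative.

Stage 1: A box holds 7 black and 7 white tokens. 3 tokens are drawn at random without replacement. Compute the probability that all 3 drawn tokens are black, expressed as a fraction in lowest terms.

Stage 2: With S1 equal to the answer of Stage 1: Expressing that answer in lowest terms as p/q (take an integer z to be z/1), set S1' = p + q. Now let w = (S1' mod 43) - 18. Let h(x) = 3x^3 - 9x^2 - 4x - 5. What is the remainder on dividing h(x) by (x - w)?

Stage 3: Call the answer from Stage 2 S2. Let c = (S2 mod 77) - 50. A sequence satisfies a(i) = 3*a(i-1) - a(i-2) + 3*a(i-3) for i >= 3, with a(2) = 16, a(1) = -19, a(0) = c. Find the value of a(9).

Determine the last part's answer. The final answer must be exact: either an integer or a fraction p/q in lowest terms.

Stage 1: total draws C(14,3) = 364; favorable C(7,3) = 35; P = 5/52; answer 5/52
Stage 2: S1 = 5/52; threaded value p + q = 57; w = -4; remainder = value at the root: 3*(-4)^3 - 9*(-4)^2 - 4*(-4)^1 - 5 = (-192) + (-144) + (16) + (-5) = -325; answer -325
Stage 3: S2 = -325; c = 10; a(3) = 3*(16) - 1*(-19) + 3*(10) = 97; iterating: a(3)=97, a(4)=218, a(5)=605, a(6)=1888, a(7)=5713, a(8)=17066, a(9)=51149; answer 51149

51149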